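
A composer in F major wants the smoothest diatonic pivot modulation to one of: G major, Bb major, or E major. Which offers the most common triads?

Triads of F major: F (I), Gm (ii), Am (iii), Bb (IV), C (V), Dm (vi), Edim (vii°).
G major shares 2: Am, C.
Bb major shares 4: F, Gm, Bb, Dm.
E major shares 0: none.
The most common triads (4) are shared with Bb major.

Bb major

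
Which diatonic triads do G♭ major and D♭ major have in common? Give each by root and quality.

G♭, B♭m, D♭, E♭m

Triads in G♭ major: G♭ (I), A♭m (ii), B♭m (iii), C♭ (IV), D♭ (V), E♭m (vi), Fdim (vii°).
Triads in D♭ major: D♭ (I), E♭m (ii), Fm (iii), G♭ (IV), A♭ (V), B♭m (vi), Cdim (vii°).
Shared triads with their functions: G♭ (I in G♭ major, IV in D♭ major); B♭m (iii in G♭ major, vi in D♭ major); D♭ (V in G♭ major, I in D♭ major); E♭m (vi in G♭ major, ii in D♭ major).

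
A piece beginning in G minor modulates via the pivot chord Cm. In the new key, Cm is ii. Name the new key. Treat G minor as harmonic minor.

Bb major

The numeral ii denotes a minor triad on scale degree 2. With C on degree 2, the tonic of the new key is Bb.
Degree 2 carries a minor triad in major keys, so the destination is Bb major.
Check: the diatonic triads of Bb major are Bb (I), Cm (ii), Dm (iii), Eb (IV), F (V), Gm (vi), Adim (vii°) — Cm is indeed ii.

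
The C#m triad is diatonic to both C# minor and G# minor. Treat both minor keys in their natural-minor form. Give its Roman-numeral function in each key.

The scale of C# minor (natural minor) is C# D# E F# G# A B; C# is degree 1, and the triad built there (C#-E-G#) is minor, so it is i.
The scale of G# minor (natural minor) is G# A# B C# D# E F#; C# is degree 4, and the triad built there (C#-E-G#) is minor, so it is iv.

i in C# minor; iv in G# minor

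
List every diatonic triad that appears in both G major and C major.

G, Am, C, Em

Triads in G major: G (I), Am (ii), Bm (iii), C (IV), D (V), Em (vi), F#dim (vii°).
Triads in C major: C (I), Dm (ii), Em (iii), F (IV), G (V), Am (vi), Bdim (vii°).
Shared triads with their functions: G (I in G major, V in C major); Am (ii in G major, vi in C major); C (IV in G major, I in C major); Em (vi in G major, iii in C major).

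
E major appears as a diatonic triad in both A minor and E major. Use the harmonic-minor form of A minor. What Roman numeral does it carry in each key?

The scale of A minor (harmonic minor) is A B C D E F G♯; E is degree 5, and the triad built there (E-G♯-B) is major, so it is V.
The scale of E major is E F♯ G♯ A B C♯ D♯; E is degree 1, and the triad built there (E-G♯-B) is major, so it is I.

V in A minor; I in E major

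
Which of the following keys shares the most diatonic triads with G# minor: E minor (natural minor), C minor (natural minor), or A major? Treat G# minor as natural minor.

Triads of G# minor (natural minor): G# minor (i), A# diminished (ii°), B major (III), C# minor (iv), D# minor (v), E major (VI), F# major (VII).
E minor (natural minor) shares 0: none.
C minor (natural minor) shares 0: none.
A major shares 2: C#m, E.
The most common triads (2) are shared with A major.

A major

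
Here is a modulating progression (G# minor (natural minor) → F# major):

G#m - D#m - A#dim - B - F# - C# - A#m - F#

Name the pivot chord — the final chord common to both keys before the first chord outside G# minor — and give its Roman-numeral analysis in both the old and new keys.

Chords diatonic to G# minor: G#m, A#dim, B, C#m, D#m, E, F#.
Reading the progression, the first chord not in that set is C#, so the modulation leaves G# minor there.
The chord immediately before C# is F#, which is diatonic to both keys: VII in G# minor and I in F# major.

F# — VII in G# minor, I in F# major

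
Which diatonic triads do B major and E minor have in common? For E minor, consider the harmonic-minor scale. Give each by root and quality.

Triads in B major: B major (I), C# minor (ii), D# minor (iii), E major (IV), F# major (V), G# minor (vi), A# diminished (vii°).
Triads in E minor (harmonic minor): E minor (i), F# diminished (ii°), G augmented (III+), A minor (iv), B major (V), C major (VI), D# diminished (vii°).
Shared triads with their functions: B major (I in B major, V in E minor).

B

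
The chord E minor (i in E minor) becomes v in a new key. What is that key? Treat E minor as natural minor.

The numeral v denotes a minor triad on scale degree 5. With E on degree 5, the tonic of the new key is A.
Degree 5 carries a minor triad in natural-minor keys, so the destination is A minor.
Check: the diatonic triads of A minor (natural minor) are Am (i), Bdim (ii°), C (III), Dm (iv), Em (v), F (VI), G (VII) — E minor is indeed v.

A minor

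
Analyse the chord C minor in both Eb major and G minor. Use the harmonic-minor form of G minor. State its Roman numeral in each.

The scale of Eb major is Eb F G Ab Bb C D; C is degree 6, and the triad built there (C-Eb-G) is minor, so it is vi.
The scale of G minor (harmonic minor) is G A Bb C D Eb F#; C is degree 4, and the triad built there (C-Eb-G) is minor, so it is iv.

vi in Eb major; iv in G minor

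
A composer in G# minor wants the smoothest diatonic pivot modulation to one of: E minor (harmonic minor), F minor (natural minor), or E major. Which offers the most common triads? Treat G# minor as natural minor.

Triads of G# minor (natural minor): G#m (i), A#dim (ii°), B (III), C#m (iv), D#m (v), E (VI), F# (VII).
E minor (harmonic minor) shares 1: B.
F minor (natural minor) shares 0: none.
E major shares 4: G#m, B, C#m, E.
The most common triads (4) are shared with E major.

E major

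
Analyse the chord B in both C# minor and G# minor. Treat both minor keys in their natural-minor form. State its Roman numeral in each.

VII in C# minor; III in G# minor

The scale of C# minor (natural minor) is C# D# E F# G# A B; B is degree 7, and the triad built there (B-D#-F#) is major, so it is VII.
The scale of G# minor (natural minor) is G# A# B C# D# E F#; B is degree 3, and the triad built there (B-D#-F#) is major, so it is III.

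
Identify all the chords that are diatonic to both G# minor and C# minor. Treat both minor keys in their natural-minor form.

Triads in G# minor (natural minor): G# minor (i), A# diminished (ii°), B major (III), C# minor (iv), D# minor (v), E major (VI), F# major (VII).
Triads in C# minor (natural minor): C# minor (i), D# diminished (ii°), E major (III), F# minor (iv), G# minor (v), A major (VI), B major (VII).
Shared triads with their functions: G# minor (i in G# minor, v in C# minor); B major (III in G# minor, VII in C# minor); C# minor (iv in G# minor, i in C# minor); E major (VI in G# minor, III in C# minor).

G#m, B, C#m, E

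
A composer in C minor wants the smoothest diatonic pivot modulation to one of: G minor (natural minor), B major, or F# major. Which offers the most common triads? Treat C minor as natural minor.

Triads of C minor (natural minor): Cm (i), Ddim (ii°), Eb (III), Fm (iv), Gm (v), Ab (VI), Bb (VII).
G minor (natural minor) shares 4: Cm, Eb, Gm, Bb.
B major shares 0: none.
F# major shares 0: none.
The most common triads (4) are shared with G minor.

G minor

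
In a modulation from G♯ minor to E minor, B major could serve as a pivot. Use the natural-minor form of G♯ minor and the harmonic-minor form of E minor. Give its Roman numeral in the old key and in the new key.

The scale of G♯ minor (natural minor) is G♯ A♯ B C♯ D♯ E F♯; B is degree 3, and the triad built there (B-D♯-F♯) is major, so it is III.
The scale of E minor (harmonic minor) is E F♯ G A B C D♯; B is degree 5, and the triad built there (B-D♯-F♯) is major, so it is V.

III in G♯ minor; V in E minor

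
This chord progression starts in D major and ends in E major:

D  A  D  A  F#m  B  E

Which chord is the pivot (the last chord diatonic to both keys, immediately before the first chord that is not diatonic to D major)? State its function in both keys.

Chords diatonic to D major: D, Em, F#m, G, A, Bm, C#dim.
Reading the progression, the first chord not in that set is B, so the modulation leaves D major there.
The chord immediately before B is F#m, which is diatonic to both keys: iii in D major and ii in E major.

F#m — iii in D major, ii in E major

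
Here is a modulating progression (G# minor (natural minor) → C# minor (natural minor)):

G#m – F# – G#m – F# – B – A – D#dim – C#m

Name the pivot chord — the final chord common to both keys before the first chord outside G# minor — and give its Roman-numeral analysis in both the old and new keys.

Chords diatonic to G# minor: G#m, A#dim, B, C#m, D#m, E, F#.
Reading the progression, the first chord not in that set is A, so the modulation leaves G# minor there.
The chord immediately before A is B, which is diatonic to both keys: III in G# minor and VII in C# minor.

B — III in G# minor, VII in C# minor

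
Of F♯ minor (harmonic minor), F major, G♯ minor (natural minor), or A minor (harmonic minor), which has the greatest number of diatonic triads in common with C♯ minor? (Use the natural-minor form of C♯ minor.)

G♯ minor

Triads of C♯ minor (natural minor): C♯ minor (i), D♯ diminished (ii°), E major (III), F♯ minor (iv), G♯ minor (v), A major (VI), B major (VII).
F♯ minor (harmonic minor) shares 1: F♯m.
F major shares 0: none.
G♯ minor (natural minor) shares 4: C♯m, E, G♯m, B.
A minor (harmonic minor) shares 1: E.
The most common triads (4) are shared with G♯ minor.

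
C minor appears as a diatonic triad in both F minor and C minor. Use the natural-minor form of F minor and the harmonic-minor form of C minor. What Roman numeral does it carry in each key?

v in F minor; i in C minor

The scale of F minor (natural minor) is F G A♭ B♭ C D♭ E♭; C is degree 5, and the triad built there (C-E♭-G) is minor, so it is v.
The scale of C minor (harmonic minor) is C D E♭ F G A♭ B; C is degree 1, and the triad built there (C-E♭-G) is minor, so it is i.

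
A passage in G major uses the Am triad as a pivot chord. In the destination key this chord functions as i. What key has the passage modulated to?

The numeral i denotes a minor triad on scale degree 1. With A on degree 1, the tonic of the new key is A.
Degree 1 carries a minor triad in minor keys, so the destination is A minor.
Check: the diatonic triads of A minor (natural minor) are Am (i), Bdim (ii°), C (III), Dm (iv), Em (v), F (VI), G (VII) — Am is indeed i.

A minor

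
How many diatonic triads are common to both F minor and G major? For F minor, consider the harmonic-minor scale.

1

Diatonic triads of F minor (harmonic minor): Fm (i), Gdim (ii°), A♭aug (III+), B♭m (iv), C (V), D♭ (VI), Edim (vii°).
Diatonic triads of G major: G (I), Am (ii), Bm (iii), C (IV), D (V), Em (vi), F♯dim (vii°).
Matching root and quality in both lists: C.
That gives 1 common triad.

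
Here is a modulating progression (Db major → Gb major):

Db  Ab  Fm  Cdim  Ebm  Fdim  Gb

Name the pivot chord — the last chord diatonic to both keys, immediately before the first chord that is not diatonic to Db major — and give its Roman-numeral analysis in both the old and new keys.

Chords diatonic to Db major: Db, Ebm, Fm, Gb, Ab, Bbm, Cdim.
Reading the progression, the first chord not in that set is Fdim, so the modulation leaves Db major there.
The chord immediately before Fdim is Ebm, which is diatonic to both keys: ii in Db major and vi in Gb major.

Ebm — ii in Db major, vi in Gb major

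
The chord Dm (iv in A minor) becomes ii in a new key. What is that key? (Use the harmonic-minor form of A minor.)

The numeral ii denotes a minor triad on scale degree 2. With D on degree 2, the tonic of the new key is C.
Degree 2 carries a minor triad in major keys, so the destination is C major.
Check: the diatonic triads of C major are C (I), Dm (ii), Em (iii), F (IV), G (V), Am (vi), Bdim (vii°) — Dm is indeed ii.

C major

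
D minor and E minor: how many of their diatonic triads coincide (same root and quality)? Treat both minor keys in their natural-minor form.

Diatonic triads of D minor (natural minor): D minor (i), E diminished (ii°), F major (III), G minor (iv), A minor (v), Bb major (VI), C major (VII).
Diatonic triads of E minor (natural minor): E minor (i), F# diminished (ii°), G major (III), A minor (iv), B minor (v), C major (VI), D major (VII).
Matching root and quality in both lists: A minor, C major.
That gives 2 common triads.

2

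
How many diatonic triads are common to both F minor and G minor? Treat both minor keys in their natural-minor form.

2

Diatonic triads of F minor (natural minor): Fm (i), Gdim (ii°), A♭ (III), B♭m (iv), Cm (v), D♭ (VI), E♭ (VII).
Diatonic triads of G minor (natural minor): Gm (i), Adim (ii°), B♭ (III), Cm (iv), Dm (v), E♭ (VI), F (VII).
Matching root and quality in both lists: Cm, E♭.
That gives 2 common triads.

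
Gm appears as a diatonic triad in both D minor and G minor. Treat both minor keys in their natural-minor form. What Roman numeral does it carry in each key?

iv in D minor; i in G minor

The scale of D minor (natural minor) is D E F G A Bb C; G is degree 4, and the triad built there (G-Bb-D) is minor, so it is iv.
The scale of G minor (natural minor) is G A Bb C D Eb F; G is degree 1, and the triad built there (G-Bb-D) is minor, so it is i.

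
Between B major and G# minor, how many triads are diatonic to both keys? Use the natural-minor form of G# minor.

7

Diatonic triads of B major: B (I), C#m (ii), D#m (iii), E (IV), F# (V), G#m (vi), A#dim (vii°).
Diatonic triads of G# minor (natural minor): G#m (i), A#dim (ii°), B (III), C#m (iv), D#m (v), E (VI), F# (VII).
Matching root and quality in both lists: B, C#m, D#m, E, F#, G#m, A#dim.
That gives 7 common triads.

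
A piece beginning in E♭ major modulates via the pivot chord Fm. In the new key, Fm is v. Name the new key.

B♭ minor

The numeral v denotes a minor triad on scale degree 5. With F on degree 5, the tonic of the new key is B♭.
Degree 5 carries a minor triad in natural-minor keys, so the destination is B♭ minor.
Check: the diatonic triads of B♭ minor (natural minor) are B♭m (i), Cdim (ii°), D♭ (III), E♭m (iv), Fm (v), G♭ (VI), A♭ (VII) — Fm is indeed v.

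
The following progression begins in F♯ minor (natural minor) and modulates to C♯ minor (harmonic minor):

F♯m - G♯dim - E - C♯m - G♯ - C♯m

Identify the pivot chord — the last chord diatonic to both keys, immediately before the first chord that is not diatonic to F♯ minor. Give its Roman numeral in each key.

Chords diatonic to F♯ minor: F♯m, G♯dim, A, Bm, C♯m, D, E.
Reading the progression, the first chord not in that set is G♯, so the modulation leaves F♯ minor there.
The chord immediately before G♯ is C♯m, which is diatonic to both keys: v in F♯ minor and i in C♯ minor.

C♯m — v in F♯ minor, i in C♯ minor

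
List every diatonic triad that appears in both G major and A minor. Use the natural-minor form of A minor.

Triads in G major: G (I), Am (ii), Bm (iii), C (IV), D (V), Em (vi), F#dim (vii°).
Triads in A minor (natural minor): Am (i), Bdim (ii°), C (III), Dm (iv), Em (v), F (VI), G (VII).
Shared triads with their functions: G (I in G major, VII in A minor); Am (ii in G major, i in A minor); C (IV in G major, III in A minor); Em (vi in G major, v in A minor).

G, Am, C, Em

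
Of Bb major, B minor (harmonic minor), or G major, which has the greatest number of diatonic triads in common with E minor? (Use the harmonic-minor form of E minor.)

Triads of E minor (harmonic minor): Em (i), F#dim (ii°), Gaug (III+), Am (iv), B (V), C (VI), D#dim (vii°).
Bb major shares 0: none.
B minor (harmonic minor) shares 1: Em.
G major shares 4: Em, F#dim, Am, C.
The most common triads (4) are shared with G major.

G major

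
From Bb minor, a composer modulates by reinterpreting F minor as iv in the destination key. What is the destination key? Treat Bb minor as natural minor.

The numeral iv denotes a minor triad on scale degree 4. With F on degree 4, the tonic of the new key is C.
Degree 4 carries a minor triad in minor keys, so the destination is C minor.
Check: the diatonic triads of C minor (natural minor) are Cm (i), Ddim (ii°), Eb (III), Fm (iv), Gm (v), Ab (VI), Bb (VII) — F minor is indeed iv.

C minor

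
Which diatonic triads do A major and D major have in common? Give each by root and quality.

A, Bm, D, F#m

Triads in A major: A (I), Bm (ii), C#m (iii), D (IV), E (V), F#m (vi), G#dim (vii°).
Triads in D major: D (I), Em (ii), F#m (iii), G (IV), A (V), Bm (vi), C#dim (vii°).
Shared triads with their functions: A (I in A major, V in D major); Bm (ii in A major, vi in D major); D (IV in A major, I in D major); F#m (vi in A major, iii in D major).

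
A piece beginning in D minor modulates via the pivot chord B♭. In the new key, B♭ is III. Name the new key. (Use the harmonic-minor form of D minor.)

The numeral III denotes a major triad on scale degree 3. With B♭ on degree 3, the tonic of the new key is G.
Degree 3 carries a major triad in natural-minor keys, so the destination is G minor.
Check: the diatonic triads of G minor (natural minor) are Gm (i), Adim (ii°), B♭ (III), Cm (iv), Dm (v), E♭ (VI), F (VII) — B♭ is indeed III.

G minor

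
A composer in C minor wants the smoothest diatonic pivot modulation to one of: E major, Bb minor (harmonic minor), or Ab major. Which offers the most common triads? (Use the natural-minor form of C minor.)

Triads of C minor (natural minor): Cm (i), Ddim (ii°), Eb (III), Fm (iv), Gm (v), Ab (VI), Bb (VII).
E major shares 0: none.
Bb minor (harmonic minor) shares 0: none.
Ab major shares 4: Cm, Eb, Fm, Ab.
The most common triads (4) are shared with Ab major.

Ab major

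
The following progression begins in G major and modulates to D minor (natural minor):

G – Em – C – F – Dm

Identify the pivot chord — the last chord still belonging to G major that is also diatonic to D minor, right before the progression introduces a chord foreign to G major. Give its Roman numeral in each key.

Chords diatonic to G major: G, Am, Bm, C, D, Em, F#dim.
Reading the progression, the first chord not in that set is F, so the modulation leaves G major there.
The chord immediately before F is C, which is diatonic to both keys: IV in G major and VII in D minor.

C — IV in G major, VII in D minor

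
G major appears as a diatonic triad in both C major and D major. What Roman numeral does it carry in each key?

V in C major; IV in D major

The scale of C major is C D E F G A B; G is degree 5, and the triad built there (G-B-D) is major, so it is V.
The scale of D major is D E F# G A B C#; G is degree 4, and the triad built there (G-B-D) is major, so it is IV.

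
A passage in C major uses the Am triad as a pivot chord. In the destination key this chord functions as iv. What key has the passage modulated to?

E minor

The numeral iv denotes a minor triad on scale degree 4. With A on degree 4, the tonic of the new key is E.
Degree 4 carries a minor triad in minor keys, so the destination is E minor.
Check: the diatonic triads of E minor (natural minor) are Em (i), F#dim (ii°), G (III), Am (iv), Bm (v), C (VI), D (VII) — Am is indeed iv.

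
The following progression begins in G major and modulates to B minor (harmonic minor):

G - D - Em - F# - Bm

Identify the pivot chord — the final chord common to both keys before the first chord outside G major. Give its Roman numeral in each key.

Chords diatonic to G major: G, Am, Bm, C, D, Em, F#dim.
Reading the progression, the first chord not in that set is F#, so the modulation leaves G major there.
The chord immediately before F# is Em, which is diatonic to both keys: vi in G major and iv in B minor.

Em — vi in G major, iv in B minor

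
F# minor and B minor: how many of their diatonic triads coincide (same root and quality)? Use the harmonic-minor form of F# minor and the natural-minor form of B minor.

Diatonic triads of F# minor (harmonic minor): F# minor (i), G# diminished (ii°), A augmented (III+), B minor (iv), C# major (V), D major (VI), E# diminished (vii°).
Diatonic triads of B minor (natural minor): B minor (i), C# diminished (ii°), D major (III), E minor (iv), F# minor (v), G major (VI), A major (VII).
Matching root and quality in both lists: F# minor, B minor, D major.
That gives 3 common triads.

3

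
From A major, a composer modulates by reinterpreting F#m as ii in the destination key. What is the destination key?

E major

The numeral ii denotes a minor triad on scale degree 2. With F# on degree 2, the tonic of the new key is E.
Degree 2 carries a minor triad in major keys, so the destination is E major.
Check: the diatonic triads of E major are E (I), F#m (ii), G#m (iii), A (IV), B (V), C#m (vi), D#dim (vii°) — F#m is indeed ii.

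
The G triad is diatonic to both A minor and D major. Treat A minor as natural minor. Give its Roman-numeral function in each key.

VII in A minor; IV in D major

The scale of A minor (natural minor) is A B C D E F G; G is degree 7, and the triad built there (G-B-D) is major, so it is VII.
The scale of D major is D E F# G A B C#; G is degree 4, and the triad built there (G-B-D) is major, so it is IV.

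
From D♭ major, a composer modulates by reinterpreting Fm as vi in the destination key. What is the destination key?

The numeral vi denotes a minor triad on scale degree 6. With F on degree 6, the tonic of the new key is A♭.
Degree 6 carries a minor triad in major keys, so the destination is A♭ major.
Check: the diatonic triads of A♭ major are A♭ (I), B♭m (ii), Cm (iii), D♭ (IV), E♭ (V), Fm (vi), Gdim (vii°) — Fm is indeed vi.

A♭ major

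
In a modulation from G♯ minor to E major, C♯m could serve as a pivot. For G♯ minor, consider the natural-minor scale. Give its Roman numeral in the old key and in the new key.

iv in G♯ minor; vi in E major

The scale of G♯ minor (natural minor) is G♯ A♯ B C♯ D♯ E F♯; C♯ is degree 4, and the triad built there (C♯-E-G♯) is minor, so it is iv.
The scale of E major is E F♯ G♯ A B C♯ D♯; C♯ is degree 6, and the triad built there (C♯-E-G♯) is minor, so it is vi.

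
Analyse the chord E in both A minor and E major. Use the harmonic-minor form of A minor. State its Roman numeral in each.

The scale of A minor (harmonic minor) is A B C D E F G#; E is degree 5, and the triad built there (E-G#-B) is major, so it is V.
The scale of E major is E F# G# A B C# D#; E is degree 1, and the triad built there (E-G#-B) is major, so it is I.

V in A minor; I in E major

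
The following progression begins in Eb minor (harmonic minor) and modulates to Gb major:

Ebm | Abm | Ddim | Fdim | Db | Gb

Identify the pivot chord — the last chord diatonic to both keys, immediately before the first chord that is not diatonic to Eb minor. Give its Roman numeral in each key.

Chords diatonic to Eb minor: Ebm, Fdim, Gbaug, Abm, Bb, Cb, Ddim.
Reading the progression, the first chord not in that set is Db, so the modulation leaves Eb minor there.
The chord immediately before Db is Fdim, which is diatonic to both keys: ii° in Eb minor and vii° in Gb major.

Fdim — ii° in Eb minor, vii° in Gb major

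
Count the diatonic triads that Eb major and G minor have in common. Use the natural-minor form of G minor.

4

Diatonic triads of Eb major: Eb major (I), F minor (ii), G minor (iii), Ab major (IV), Bb major (V), C minor (vi), D diminished (vii°).
Diatonic triads of G minor (natural minor): G minor (i), A diminished (ii°), Bb major (III), C minor (iv), D minor (v), Eb major (VI), F major (VII).
Matching root and quality in both lists: Eb major, G minor, Bb major, C minor.
That gives 4 common triads.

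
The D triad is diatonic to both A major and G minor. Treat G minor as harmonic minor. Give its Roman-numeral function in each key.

IV in A major; V in G minor

The scale of A major is A B C♯ D E F♯ G♯; D is degree 4, and the triad built there (D-F♯-A) is major, so it is IV.
The scale of G minor (harmonic minor) is G A B♭ C D E♭ F♯; D is degree 5, and the triad built there (D-F♯-A) is major, so it is V.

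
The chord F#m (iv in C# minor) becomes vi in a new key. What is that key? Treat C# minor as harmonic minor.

A major

The numeral vi denotes a minor triad on scale degree 6. With F# on degree 6, the tonic of the new key is A.
Degree 6 carries a minor triad in major keys, so the destination is A major.
Check: the diatonic triads of A major are A (I), Bm (ii), C#m (iii), D (IV), E (V), F#m (vi), G#dim (vii°) — F#m is indeed vi.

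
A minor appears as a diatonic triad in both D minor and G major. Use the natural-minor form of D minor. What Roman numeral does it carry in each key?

v in D minor; ii in G major

The scale of D minor (natural minor) is D E F G A Bb C; A is degree 5, and the triad built there (A-C-E) is minor, so it is v.
The scale of G major is G A B C D E F#; A is degree 2, and the triad built there (A-C-E) is minor, so it is ii.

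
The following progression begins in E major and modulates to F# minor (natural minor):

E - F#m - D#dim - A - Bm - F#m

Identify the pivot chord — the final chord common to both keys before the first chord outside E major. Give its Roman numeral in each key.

A — IV in E major, III in F# minor

Chords diatonic to E major: E, F#m, G#m, A, B, C#m, D#dim.
Reading the progression, the first chord not in that set is Bm, so the modulation leaves E major there.
The chord immediately before Bm is A, which is diatonic to both keys: IV in E major and III in F# minor.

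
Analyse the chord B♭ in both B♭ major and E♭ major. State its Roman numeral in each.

The scale of B♭ major is B♭ C D E♭ F G A; B♭ is degree 1, and the triad built there (B♭-D-F) is major, so it is I.
The scale of E♭ major is E♭ F G A♭ B♭ C D; B♭ is degree 5, and the triad built there (B♭-D-F) is major, so it is V.

I in B♭ major; V in E♭ major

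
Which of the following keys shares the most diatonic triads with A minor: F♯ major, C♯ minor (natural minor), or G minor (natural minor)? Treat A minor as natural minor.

Triads of A minor (natural minor): A minor (i), B diminished (ii°), C major (III), D minor (iv), E minor (v), F major (VI), G major (VII).
F♯ major shares 0: none.
C♯ minor (natural minor) shares 0: none.
G minor (natural minor) shares 2: Dm, F.
The most common triads (2) are shared with G minor.

G minor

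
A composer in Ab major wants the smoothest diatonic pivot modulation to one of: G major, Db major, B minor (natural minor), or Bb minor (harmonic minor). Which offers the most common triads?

Triads of Ab major: Ab major (I), Bb minor (ii), C minor (iii), Db major (IV), Eb major (V), F minor (vi), G diminished (vii°).
G major shares 0: none.
Db major shares 4: Ab, Bbm, Db, Fm.
B minor (natural minor) shares 0: none.
Bb minor (harmonic minor) shares 1: Bbm.
The most common triads (4) are shared with Db major.

Db major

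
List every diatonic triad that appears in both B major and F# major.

B, D#m, F#, G#m

Triads in B major: B major (I), C# minor (ii), D# minor (iii), E major (IV), F# major (V), G# minor (vi), A# diminished (vii°).
Triads in F# major: F# major (I), G# minor (ii), A# minor (iii), B major (IV), C# major (V), D# minor (vi), E# diminished (vii°).
Shared triads with their functions: B major (I in B major, IV in F# major); D# minor (iii in B major, vi in F# major); F# major (V in B major, I in F# major); G# minor (vi in B major, ii in F# major).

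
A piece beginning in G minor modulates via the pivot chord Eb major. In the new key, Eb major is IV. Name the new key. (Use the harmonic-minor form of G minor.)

Bb major

The numeral IV denotes a major triad on scale degree 4. With Eb on degree 4, the tonic of the new key is Bb.
Degree 4 carries a major triad in major keys, so the destination is Bb major.
Check: the diatonic triads of Bb major are Bb (I), Cm (ii), Dm (iii), Eb (IV), F (V), Gm (vi), Adim (vii°) — Eb major is indeed IV.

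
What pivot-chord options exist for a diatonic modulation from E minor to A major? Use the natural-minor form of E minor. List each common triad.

Bm, D

Triads in E minor (natural minor): E minor (i), F# diminished (ii°), G major (III), A minor (iv), B minor (v), C major (VI), D major (VII).
Triads in A major: A major (I), B minor (ii), C# minor (iii), D major (IV), E major (V), F# minor (vi), G# diminished (vii°).
Shared triads with their functions: B minor (v in E minor, ii in A major); D major (VII in E minor, IV in A major).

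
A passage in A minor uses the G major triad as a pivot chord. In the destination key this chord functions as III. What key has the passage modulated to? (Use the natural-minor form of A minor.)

The numeral III denotes a major triad on scale degree 3. With G on degree 3, the tonic of the new key is E.
Degree 3 carries a major triad in natural-minor keys, so the destination is E minor.
Check: the diatonic triads of E minor (natural minor) are Em (i), F#dim (ii°), G (III), Am (iv), Bm (v), C (VI), D (VII) — G major is indeed III.

E minor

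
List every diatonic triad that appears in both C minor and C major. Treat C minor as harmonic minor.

G, Bdim

Triads in C minor (harmonic minor): C minor (i), D diminished (ii°), E♭ augmented (III+), F minor (iv), G major (V), A♭ major (VI), B diminished (vii°).
Triads in C major: C major (I), D minor (ii), E minor (iii), F major (IV), G major (V), A minor (vi), B diminished (vii°).
Shared triads with their functions: G major (V in C minor, V in C major); B diminished (vii° in C minor, vii° in C major).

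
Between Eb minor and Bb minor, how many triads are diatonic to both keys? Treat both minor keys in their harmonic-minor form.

1

Diatonic triads of Eb minor (harmonic minor): Ebm (i), Fdim (ii°), Gbaug (III+), Abm (iv), Bb (V), Cb (VI), Ddim (vii°).
Diatonic triads of Bb minor (harmonic minor): Bbm (i), Cdim (ii°), Dbaug (III+), Ebm (iv), F (V), Gb (VI), Adim (vii°).
Matching root and quality in both lists: Ebm.
That gives 1 common triad.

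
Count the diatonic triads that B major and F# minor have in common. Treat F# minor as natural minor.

Diatonic triads of B major: B major (I), C# minor (ii), D# minor (iii), E major (IV), F# major (V), G# minor (vi), A# diminished (vii°).
Diatonic triads of F# minor (natural minor): F# minor (i), G# diminished (ii°), A major (III), B minor (iv), C# minor (v), D major (VI), E major (VII).
Matching root and quality in both lists: C# minor, E major.
That gives 2 common triads.

2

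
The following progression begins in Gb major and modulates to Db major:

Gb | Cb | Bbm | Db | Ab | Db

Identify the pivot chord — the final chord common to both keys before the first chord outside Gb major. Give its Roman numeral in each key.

Chords diatonic to Gb major: Gb, Abm, Bbm, Cb, Db, Ebm, Fdim.
Reading the progression, the first chord not in that set is Ab, so the modulation leaves Gb major there.
The chord immediately before Ab is Db, which is diatonic to both keys: V in Gb major and I in Db major.

Db — V in Gb major, I in Db major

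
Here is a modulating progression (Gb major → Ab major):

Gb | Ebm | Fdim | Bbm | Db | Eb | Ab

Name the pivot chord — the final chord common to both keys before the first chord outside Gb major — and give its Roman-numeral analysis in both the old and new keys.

Chords diatonic to Gb major: Gb, Abm, Bbm, Cb, Db, Ebm, Fdim.
Reading the progression, the first chord not in that set is Eb, so the modulation leaves Gb major there.
The chord immediately before Eb is Db, which is diatonic to both keys: V in Gb major and IV in Ab major.

Db — V in Gb major, IV in Ab major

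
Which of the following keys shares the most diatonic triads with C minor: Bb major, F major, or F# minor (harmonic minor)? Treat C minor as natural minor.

Triads of C minor (natural minor): Cm (i), Ddim (ii°), Eb (III), Fm (iv), Gm (v), Ab (VI), Bb (VII).
Bb major shares 4: Cm, Eb, Gm, Bb.
F major shares 2: Gm, Bb.
F# minor (harmonic minor) shares 0: none.
The most common triads (4) are shared with Bb major.

Bb major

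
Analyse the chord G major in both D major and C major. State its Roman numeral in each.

The scale of D major is D E F# G A B C#; G is degree 4, and the triad built there (G-B-D) is major, so it is IV.
The scale of C major is C D E F G A B; G is degree 5, and the triad built there (G-B-D) is major, so it is V.

IV in D major; V in C major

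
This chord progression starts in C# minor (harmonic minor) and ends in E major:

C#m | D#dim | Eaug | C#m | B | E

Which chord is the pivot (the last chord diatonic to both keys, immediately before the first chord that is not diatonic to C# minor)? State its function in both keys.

C#m — i in C# minor, vi in E major

Chords diatonic to C# minor: C#m, D#dim, Eaug, F#m, G#, A, B#dim.
Reading the progression, the first chord not in that set is B, so the modulation leaves C# minor there.
The chord immediately before B is C#m, which is diatonic to both keys: i in C# minor and vi in E major.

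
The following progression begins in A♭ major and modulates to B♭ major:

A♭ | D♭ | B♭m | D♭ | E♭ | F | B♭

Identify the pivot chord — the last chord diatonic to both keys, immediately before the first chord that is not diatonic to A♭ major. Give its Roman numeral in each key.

Chords diatonic to A♭ major: A♭, B♭m, Cm, D♭, E♭, Fm, Gdim.
Reading the progression, the first chord not in that set is F, so the modulation leaves A♭ major there.
The chord immediately before F is E♭, which is diatonic to both keys: V in A♭ major and IV in B♭ major.

E♭ — V in A♭ major, IV in B♭ major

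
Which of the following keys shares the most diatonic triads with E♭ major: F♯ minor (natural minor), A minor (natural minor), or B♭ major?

Triads of E♭ major: E♭ major (I), F minor (ii), G minor (iii), A♭ major (IV), B♭ major (V), C minor (vi), D diminished (vii°).
F♯ minor (natural minor) shares 0: none.
A minor (natural minor) shares 0: none.
B♭ major shares 4: E♭, Gm, B♭, Cm.
The most common triads (4) are shared with B♭ major.

B♭ major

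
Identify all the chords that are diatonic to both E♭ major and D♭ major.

Triads in E♭ major: E♭ (I), Fm (ii), Gm (iii), A♭ (IV), B♭ (V), Cm (vi), Ddim (vii°).
Triads in D♭ major: D♭ (I), E♭m (ii), Fm (iii), G♭ (IV), A♭ (V), B♭m (vi), Cdim (vii°).
Shared triads with their functions: Fm (ii in E♭ major, iii in D♭ major); A♭ (IV in E♭ major, V in D♭ major).

Fm, A♭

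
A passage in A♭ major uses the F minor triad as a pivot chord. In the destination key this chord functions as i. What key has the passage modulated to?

The numeral i denotes a minor triad on scale degree 1. With F on degree 1, the tonic of the new key is F.
Degree 1 carries a minor triad in minor keys, so the destination is F minor.
Check: the diatonic triads of F minor (natural minor) are Fm (i), Gdim (ii°), A♭ (III), B♭m (iv), Cm (v), D♭ (VI), E♭ (VII) — F minor is indeed i.

F minor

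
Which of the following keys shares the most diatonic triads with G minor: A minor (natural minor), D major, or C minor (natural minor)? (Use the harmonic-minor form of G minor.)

Triads of G minor (harmonic minor): G minor (i), A diminished (ii°), Bb augmented (III+), C minor (iv), D major (V), Eb major (VI), F# diminished (vii°).
A minor (natural minor) shares 0: none.
D major shares 1: D.
C minor (natural minor) shares 3: Gm, Cm, Eb.
The most common triads (3) are shared with C minor.

C minor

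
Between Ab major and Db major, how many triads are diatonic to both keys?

Diatonic triads of Ab major: Ab (I), Bbm (ii), Cm (iii), Db (IV), Eb (V), Fm (vi), Gdim (vii°).
Diatonic triads of Db major: Db (I), Ebm (ii), Fm (iii), Gb (IV), Ab (V), Bbm (vi), Cdim (vii°).
Matching root and quality in both lists: Ab, Bbm, Db, Fm.
That gives 4 common triads.

4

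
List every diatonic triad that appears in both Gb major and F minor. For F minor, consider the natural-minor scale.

Triads in Gb major: Gb (I), Abm (ii), Bbm (iii), Cb (IV), Db (V), Ebm (vi), Fdim (vii°).
Triads in F minor (natural minor): Fm (i), Gdim (ii°), Ab (III), Bbm (iv), Cm (v), Db (VI), Eb (VII).
Shared triads with their functions: Bbm (iii in Gb major, iv in F minor); Db (V in Gb major, VI in F minor).

Bbm, Db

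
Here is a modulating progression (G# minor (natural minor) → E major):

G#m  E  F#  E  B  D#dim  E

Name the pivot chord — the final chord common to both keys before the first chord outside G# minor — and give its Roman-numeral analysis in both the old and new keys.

B — III in G# minor, V in E major

Chords diatonic to G# minor: G#m, A#dim, B, C#m, D#m, E, F#.
Reading the progression, the first chord not in that set is D#dim, so the modulation leaves G# minor there.
The chord immediately before D#dim is B, which is diatonic to both keys: III in G# minor and V in E major.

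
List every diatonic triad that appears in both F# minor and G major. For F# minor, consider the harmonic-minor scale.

Triads in F# minor (harmonic minor): F# minor (i), G# diminished (ii°), A augmented (III+), B minor (iv), C# major (V), D major (VI), E# diminished (vii°).
Triads in G major: G major (I), A minor (ii), B minor (iii), C major (IV), D major (V), E minor (vi), F# diminished (vii°).
Shared triads with their functions: B minor (iv in F# minor, iii in G major); D major (VI in F# minor, V in G major).

Bm, D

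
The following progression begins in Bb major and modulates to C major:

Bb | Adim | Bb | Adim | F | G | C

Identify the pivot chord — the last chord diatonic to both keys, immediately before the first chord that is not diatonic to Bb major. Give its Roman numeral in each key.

Chords diatonic to Bb major: Bb, Cm, Dm, Eb, F, Gm, Adim.
Reading the progression, the first chord not in that set is G, so the modulation leaves Bb major there.
The chord immediately before G is F, which is diatonic to both keys: V in Bb major and IV in C major.

F — V in Bb major, IV in C major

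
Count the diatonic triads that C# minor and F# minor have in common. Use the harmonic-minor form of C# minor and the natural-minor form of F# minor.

3

Diatonic triads of C# minor (harmonic minor): C#m (i), D#dim (ii°), Eaug (III+), F#m (iv), G# (V), A (VI), B#dim (vii°).
Diatonic triads of F# minor (natural minor): F#m (i), G#dim (ii°), A (III), Bm (iv), C#m (v), D (VI), E (VII).
Matching root and quality in both lists: C#m, F#m, A.
That gives 3 common triads.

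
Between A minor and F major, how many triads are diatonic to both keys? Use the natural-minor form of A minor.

Diatonic triads of A minor (natural minor): Am (i), Bdim (ii°), C (III), Dm (iv), Em (v), F (VI), G (VII).
Diatonic triads of F major: F (I), Gm (ii), Am (iii), Bb (IV), C (V), Dm (vi), Edim (vii°).
Matching root and quality in both lists: Am, C, Dm, F.
That gives 4 common triads.

4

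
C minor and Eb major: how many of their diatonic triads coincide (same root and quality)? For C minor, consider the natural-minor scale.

Diatonic triads of C minor (natural minor): Cm (i), Ddim (ii°), Eb (III), Fm (iv), Gm (v), Ab (VI), Bb (VII).
Diatonic triads of Eb major: Eb (I), Fm (ii), Gm (iii), Ab (IV), Bb (V), Cm (vi), Ddim (vii°).
Matching root and quality in both lists: Cm, Ddim, Eb, Fm, Gm, Ab, Bb.
That gives 7 common triads.

7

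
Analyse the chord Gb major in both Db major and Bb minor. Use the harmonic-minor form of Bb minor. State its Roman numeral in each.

IV in Db major; VI in Bb minor

The scale of Db major is Db Eb F Gb Ab Bb C; Gb is degree 4, and the triad built there (Gb-Bb-Db) is major, so it is IV.
The scale of Bb minor (harmonic minor) is Bb C Db Eb F Gb A; Gb is degree 6, and the triad built there (Gb-Bb-Db) is major, so it is VI.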